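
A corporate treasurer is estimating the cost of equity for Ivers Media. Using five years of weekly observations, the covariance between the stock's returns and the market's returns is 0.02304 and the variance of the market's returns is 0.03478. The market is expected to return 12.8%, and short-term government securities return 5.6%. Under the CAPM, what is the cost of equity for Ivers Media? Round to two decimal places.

β = Cov(R_i, R_m) / Var(R_m) = 0.02304 / 0.03478 = 0.6624
MRP = 12.8% − 5.6% = 7.20%
E(R) = R_f + β × MRP = 5.6% + 0.6624 × 7.2% = 10.37%

10.37%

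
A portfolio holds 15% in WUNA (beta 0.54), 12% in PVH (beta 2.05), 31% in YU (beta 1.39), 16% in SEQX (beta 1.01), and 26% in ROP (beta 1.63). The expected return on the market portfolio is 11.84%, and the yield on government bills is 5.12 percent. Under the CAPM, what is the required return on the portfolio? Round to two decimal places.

14.15%

β_P = Σ w_i β_i = 0.15×0.54 + 0.12×2.05 + 0.31×1.39 + 0.16×1.01 + 0.26×1.63 = 1.3433
MRP = 11.84% − 5.12% = 6.72%
E(R_P) = R_f + β_P × MRP = 5.12% + 1.3433 × 6.72% = 14.15%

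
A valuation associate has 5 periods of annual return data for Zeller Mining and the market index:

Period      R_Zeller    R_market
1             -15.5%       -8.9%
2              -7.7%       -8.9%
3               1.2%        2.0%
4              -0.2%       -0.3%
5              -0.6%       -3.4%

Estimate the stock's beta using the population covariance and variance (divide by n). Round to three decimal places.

Mean R_i = (-15.5 − 7.7 + 1.2 − 0.2 − 0.6) / 5 = -4.5600%
Mean R_m = (-8.9 − 8.9 + 2.0 − 0.3 − 3.4) / 5 = -3.9000%
Σ(R_i − R̄_i)(R_m − R̄_m) = 122.0600  ⇒  Cov = 122.0600 / 5 = 24.4120
Σ(R_m − R̄_m)² = 98.0200  ⇒  Var(R_m) = 98.0200 / 5 = 19.6040
β = Cov / Var(R_m) = 24.4120 / 19.6040 = 1.2453

1.245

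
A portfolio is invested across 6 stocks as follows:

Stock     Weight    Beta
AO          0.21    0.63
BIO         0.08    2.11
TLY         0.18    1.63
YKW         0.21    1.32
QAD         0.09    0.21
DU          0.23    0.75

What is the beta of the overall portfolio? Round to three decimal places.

β_P = Σ w_i β_i = 0.21×0.63 + 0.08×2.11 + 0.18×1.63 + 0.21×1.32 + 0.09×0.21 + 0.23×0.75 = 1.0631

1.063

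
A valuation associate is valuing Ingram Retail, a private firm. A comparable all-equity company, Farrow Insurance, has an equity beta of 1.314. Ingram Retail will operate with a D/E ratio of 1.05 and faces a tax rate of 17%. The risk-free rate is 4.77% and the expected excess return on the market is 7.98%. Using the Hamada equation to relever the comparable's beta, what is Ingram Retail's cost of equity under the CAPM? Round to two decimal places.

24.39%

β_L = β_U × [1 + (1 − t)(D/E)] = 1.314 × [1 + (1 − 0.17) × 1.05]
    = 1.314 × [1 + 0.83 × 1.05] = 1.314 × 1.8715 = 2.4592
E(R) = R_f + β_L × MRP = 4.77% + 2.4592 × 7.98% = 24.39%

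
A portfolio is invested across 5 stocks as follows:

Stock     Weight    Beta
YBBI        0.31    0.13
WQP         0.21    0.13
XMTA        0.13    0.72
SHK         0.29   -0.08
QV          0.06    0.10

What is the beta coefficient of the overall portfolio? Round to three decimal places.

β_P = Σ w_i β_i = 0.31×0.13 + 0.21×0.13 + 0.13×0.72 + 0.29×-0.08 + 0.06×0.10 = 0.1440

0.144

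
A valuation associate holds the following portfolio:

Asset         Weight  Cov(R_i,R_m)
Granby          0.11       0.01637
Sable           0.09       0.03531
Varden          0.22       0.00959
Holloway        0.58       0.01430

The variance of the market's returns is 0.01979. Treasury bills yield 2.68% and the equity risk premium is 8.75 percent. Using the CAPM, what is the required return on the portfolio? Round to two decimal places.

β_Granby = 0.01637 / 0.01979 = 0.8272
β_Sable = 0.03531 / 0.01979 = 1.7842
β_Varden = 0.00959 / 0.01979 = 0.4846
β_Holloway = 0.01430 / 0.01979 = 0.7226
β_P = Σ w_i β_i = 0.11×0.8272 + 0.09×1.7842 + 0.22×0.4846 + 0.58×0.7226 = 0.7773
E(R_P) = R_f + β_P × MRP = 2.68% + 0.7773 × 8.75% = 9.48%

9.48%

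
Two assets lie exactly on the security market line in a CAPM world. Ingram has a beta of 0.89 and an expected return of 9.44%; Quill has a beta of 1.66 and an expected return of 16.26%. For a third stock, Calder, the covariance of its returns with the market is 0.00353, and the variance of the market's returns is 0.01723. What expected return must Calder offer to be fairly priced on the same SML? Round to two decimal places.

MRP = (16.26% − 9.44%) / (1.66 − 0.89) = 8.8571%
R_f = 9.44% − 0.89 × 8.8571% = 1.5572%
β_Calder = Cov / Var(R_m) = 0.00353 / 0.01723 = 0.2049
E(R_Calder) = R_f + β × MRP = 1.5572% + 0.2049 × 8.8571% = 3.37%

3.37%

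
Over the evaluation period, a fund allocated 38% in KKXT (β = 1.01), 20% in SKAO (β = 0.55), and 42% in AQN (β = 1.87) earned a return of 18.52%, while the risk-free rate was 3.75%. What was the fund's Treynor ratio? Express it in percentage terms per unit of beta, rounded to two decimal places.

11.55%

β_P = 0.38×1.01 + 0.20×0.55 + 0.42×1.87 = 1.2792
Treynor = (R_P − R_f) / β_P = (18.52% − 3.75%) / 1.2792 = 14.77% / 1.2792 = 11.55%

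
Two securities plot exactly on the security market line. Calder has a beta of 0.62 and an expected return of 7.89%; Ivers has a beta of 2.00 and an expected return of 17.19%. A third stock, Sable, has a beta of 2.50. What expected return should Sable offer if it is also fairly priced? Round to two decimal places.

20.56%

MRP (SML slope) = (17.19% − 7.89%) / (2.00 − 0.62) = 9.30% / 1.38 = 6.7391%
R_f (intercept) = 7.89% − 0.62 × 6.7391% = 3.7118%
E(R_Sable) = R_f + β × MRP = 3.7118% + 2.50 × 6.7391% = 20.56%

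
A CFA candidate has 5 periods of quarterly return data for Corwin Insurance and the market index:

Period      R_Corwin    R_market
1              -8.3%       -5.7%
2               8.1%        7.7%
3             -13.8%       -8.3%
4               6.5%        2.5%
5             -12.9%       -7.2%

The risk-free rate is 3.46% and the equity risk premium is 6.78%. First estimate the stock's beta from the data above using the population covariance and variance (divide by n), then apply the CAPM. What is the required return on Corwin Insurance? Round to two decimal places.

Mean R_i = (-8.3 + 8.1 − 13.8 + 6.5 − 12.9) / 5 = -4.0800%
Mean R_m = (-5.7 + 7.7 − 8.3 + 2.5 − 7.2) / 5 = -2.2000%
Σ(R_i − R̄_i)(R_m − R̄_m) = 288.4700  ⇒  Cov = 288.4700 / 5 = 57.6940
Σ(R_m − R̄_m)² = 194.5600  ⇒  Var(R_m) = 194.5600 / 5 = 38.9120
β = Cov / Var(R_m) = 57.6940 / 38.9120 = 1.4827
E(R) = R_f + β × MRP = 3.46% + 1.4827 × 6.78% = 13.51%

13.51%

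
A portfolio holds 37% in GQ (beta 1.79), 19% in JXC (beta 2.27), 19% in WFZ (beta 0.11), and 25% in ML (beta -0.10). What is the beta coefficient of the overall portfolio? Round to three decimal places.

β_P = Σ w_i β_i = 0.37×1.79 + 0.19×2.27 + 0.19×0.11 + 0.25×-0.10 = 1.0895

1.090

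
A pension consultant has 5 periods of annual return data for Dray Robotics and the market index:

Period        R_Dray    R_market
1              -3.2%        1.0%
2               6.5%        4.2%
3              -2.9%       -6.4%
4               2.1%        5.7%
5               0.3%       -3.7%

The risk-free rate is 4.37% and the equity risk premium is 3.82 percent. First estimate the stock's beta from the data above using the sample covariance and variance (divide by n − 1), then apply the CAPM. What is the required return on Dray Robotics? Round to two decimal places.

6.29%

Mean R_i = (-3.2 + 6.5 − 2.9 + 2.1 + 0.3) / 5 = 0.5600%
Mean R_m = (1.0 + 4.2 − 6.4 + 5.7 − 3.7) / 5 = 0.1600%
Σ(R_i − R̄_i)(R_m − R̄_m) = 53.0720  ⇒  Cov = 53.0720 / 4 = 13.2680
Σ(R_m − R̄_m)² = 105.6520  ⇒  Var(R_m) = 105.6520 / 4 = 26.4130
β = Cov / Var(R_m) = 13.2680 / 26.4130 = 0.5023
E(R) = R_f + β × MRP = 4.37% + 0.5023 × 3.82% = 6.29%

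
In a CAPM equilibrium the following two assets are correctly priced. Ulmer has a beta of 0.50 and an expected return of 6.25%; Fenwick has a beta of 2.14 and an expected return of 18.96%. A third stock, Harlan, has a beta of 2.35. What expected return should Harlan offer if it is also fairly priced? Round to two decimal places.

MRP (SML slope) = (18.96% − 6.25%) / (2.14 − 0.50) = 12.71% / 1.64 = 7.7500%
R_f (intercept) = 6.25% − 0.50 × 7.7500% = 2.3750%
E(R_Harlan) = R_f + β × MRP = 2.3750% + 2.35 × 7.7500% = 20.59%

20.59%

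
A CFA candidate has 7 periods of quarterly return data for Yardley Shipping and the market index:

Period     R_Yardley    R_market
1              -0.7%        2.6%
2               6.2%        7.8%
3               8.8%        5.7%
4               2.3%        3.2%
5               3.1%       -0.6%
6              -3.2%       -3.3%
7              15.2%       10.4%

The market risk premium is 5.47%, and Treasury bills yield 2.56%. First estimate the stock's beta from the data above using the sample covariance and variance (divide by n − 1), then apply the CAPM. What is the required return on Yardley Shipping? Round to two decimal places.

8.82%

Mean R_i = (-0.7 + 6.2 + 8.8 + 2.3 + 3.1 − 3.2 + 15.2) / 7 = 4.5286%
Mean R_m = (2.6 + 7.8 + 5.7 + 3.2 − 0.6 − 3.3 + 10.4) / 7 = 3.6857%
Σ(R_i − R̄_i)(R_m − R̄_m) = 154.0029  ⇒  Cov = 154.0029 / 6 = 25.6672
Σ(R_m − R̄_m)² = 134.6486  ⇒  Var(R_m) = 134.6486 / 6 = 22.4414
β = Cov / Var(R_m) = 25.6672 / 22.4414 = 1.1437
E(R) = R_f + β × MRP = 2.56% + 1.1437 × 5.47% = 8.82%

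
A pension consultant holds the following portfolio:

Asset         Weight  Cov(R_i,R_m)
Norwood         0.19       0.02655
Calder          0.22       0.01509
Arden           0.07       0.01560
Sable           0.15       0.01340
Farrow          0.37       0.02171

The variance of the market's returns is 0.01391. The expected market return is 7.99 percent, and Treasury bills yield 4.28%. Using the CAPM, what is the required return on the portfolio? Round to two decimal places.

β_Norwood = 0.02655 / 0.01391 = 1.9087
β_Calder = 0.01509 / 0.01391 = 1.0848
β_Arden = 0.01560 / 0.01391 = 1.1215
β_Sable = 0.01340 / 0.01391 = 0.9633
β_Farrow = 0.02171 / 0.01391 = 1.5607
β_P = Σ w_i β_i = 0.19×1.9087 + 0.22×1.0848 + 0.07×1.1215 + 0.15×0.9633 + 0.37×1.5607 = 1.4018
MRP = 7.99% − 4.28% = 3.71%
E(R_P) = R_f + β_P × MRP = 4.28% + 1.4018 × 3.71% = 9.48%

9.48%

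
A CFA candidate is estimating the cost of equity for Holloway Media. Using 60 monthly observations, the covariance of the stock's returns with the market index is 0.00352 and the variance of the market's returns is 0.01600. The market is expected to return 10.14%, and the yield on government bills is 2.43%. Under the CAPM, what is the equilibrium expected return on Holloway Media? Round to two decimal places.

β = Cov(R_i, R_m) / Var(R_m) = 0.00352 / 0.01600 = 0.2200
MRP = 10.14% − 2.43% = 7.71%
E(R) = R_f + β × MRP = 2.43% + 0.2200 × 7.71% = 4.13%

4.13%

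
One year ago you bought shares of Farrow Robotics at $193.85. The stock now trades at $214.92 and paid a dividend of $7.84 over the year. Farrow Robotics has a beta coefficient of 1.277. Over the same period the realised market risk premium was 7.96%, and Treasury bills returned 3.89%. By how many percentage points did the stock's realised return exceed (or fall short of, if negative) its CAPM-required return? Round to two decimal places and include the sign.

Realised HPR = (P1 + D1 − P0) / P0 = (214.92 + 7.84 − 193.85) / 193.85 = 28.91 / 193.85 = 14.9136%
CAPM required = R_f + β·MRP = 3.89% + 1.277 × 7.96% = 14.05492%
α = realised − required = 14.9136% − 14.05492% = +0.86%

+0.86%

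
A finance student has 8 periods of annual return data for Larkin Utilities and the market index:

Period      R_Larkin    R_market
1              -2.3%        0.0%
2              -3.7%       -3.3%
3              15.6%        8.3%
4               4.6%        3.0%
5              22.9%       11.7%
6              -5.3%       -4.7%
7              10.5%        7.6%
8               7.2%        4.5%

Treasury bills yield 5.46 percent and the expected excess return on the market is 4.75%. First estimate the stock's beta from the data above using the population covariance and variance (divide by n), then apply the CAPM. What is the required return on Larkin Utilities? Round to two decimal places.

Mean R_i = (-2.3 − 3.7 + 15.6 + 4.6 + 22.9 − 5.3 + 10.5 + 7.2) / 8 = 6.1875%
Mean R_m = (0.0 − 3.3 + 8.3 + 3.0 + 11.7 − 4.7 + 7.6 + 4.5) / 8 = 3.3875%
Σ(R_i − R̄_i)(R_m − R̄_m) = 392.8488  ⇒  Cov = 392.8488 / 8 = 49.1061
Σ(R_m − R̄_m)² = 233.9688  ⇒  Var(R_m) = 233.9688 / 8 = 29.2461
β = Cov / Var(R_m) = 49.1061 / 29.2461 = 1.6791
E(R) = R_f + β × MRP = 5.46% + 1.6791 × 4.75% = 13.44%

13.44%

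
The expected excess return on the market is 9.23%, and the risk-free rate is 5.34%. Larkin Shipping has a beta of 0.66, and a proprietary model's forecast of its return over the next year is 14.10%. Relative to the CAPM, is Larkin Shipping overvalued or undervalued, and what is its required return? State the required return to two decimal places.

Required return = R_f + β·MRP = 5.34% + 0.66 × 9.23% = 11.43%
Forecast 14.10% > required 11.43% → the stock plots above the SML → undervalued.

Undervalued; required return 11.43%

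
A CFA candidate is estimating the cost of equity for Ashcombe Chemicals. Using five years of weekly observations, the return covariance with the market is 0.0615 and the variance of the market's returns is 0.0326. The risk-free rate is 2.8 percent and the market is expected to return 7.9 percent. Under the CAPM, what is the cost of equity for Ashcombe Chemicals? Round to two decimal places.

12.42%

β = Cov(R_i, R_m) / Var(R_m) = 0.0615 / 0.0326 = 1.8865
MRP = 7.9% − 2.8% = 5.10%
E(R) = R_f + β × MRP = 2.8% + 1.8865 × 5.1% = 12.42%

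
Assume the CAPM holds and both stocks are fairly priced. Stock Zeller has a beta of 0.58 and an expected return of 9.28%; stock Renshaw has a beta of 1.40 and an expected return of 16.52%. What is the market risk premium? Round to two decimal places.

8.83%

Both satisfy E(R) = R_f + β·MRP, so the slope of the SML is
MRP = (16.52% − 9.28%) / (1.40 − 0.58) = 7.24% / 0.82 = 8.8293%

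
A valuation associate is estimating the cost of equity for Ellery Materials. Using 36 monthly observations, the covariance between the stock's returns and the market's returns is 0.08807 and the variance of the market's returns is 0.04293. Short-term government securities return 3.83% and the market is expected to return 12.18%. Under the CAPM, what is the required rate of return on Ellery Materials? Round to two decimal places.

20.96%

β = Cov(R_i, R_m) / Var(R_m) = 0.08807 / 0.04293 = 2.0515
MRP = 12.18% − 3.83% = 8.35%
E(R) = R_f + β × MRP = 3.83% + 2.0515 × 8.35% = 20.96%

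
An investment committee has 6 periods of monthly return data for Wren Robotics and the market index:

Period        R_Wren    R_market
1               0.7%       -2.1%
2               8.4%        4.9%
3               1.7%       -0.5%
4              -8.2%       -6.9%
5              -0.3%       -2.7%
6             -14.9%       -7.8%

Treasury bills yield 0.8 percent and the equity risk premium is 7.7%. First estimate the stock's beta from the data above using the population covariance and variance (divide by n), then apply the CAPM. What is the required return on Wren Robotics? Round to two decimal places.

13.88%

Mean R_i = (0.7 + 8.4 + 1.7 − 8.2 − 0.3 − 14.9) / 6 = -2.1000%
Mean R_m = (-2.1 + 4.9 − 0.5 − 6.9 − 2.7 − 7.8) / 6 = -2.5167%
Σ(R_i − R̄_i)(R_m − R̄_m) = 180.7400  ⇒  Cov = 180.7400 / 6 = 30.1233
Σ(R_m − R̄_m)² = 106.4083  ⇒  Var(R_m) = 106.4083 / 6 = 17.7347
β = Cov / Var(R_m) = 30.1233 / 17.7347 = 1.6986
E(R) = R_f + β × MRP = 0.8% + 1.6986 × 7.7% = 13.88%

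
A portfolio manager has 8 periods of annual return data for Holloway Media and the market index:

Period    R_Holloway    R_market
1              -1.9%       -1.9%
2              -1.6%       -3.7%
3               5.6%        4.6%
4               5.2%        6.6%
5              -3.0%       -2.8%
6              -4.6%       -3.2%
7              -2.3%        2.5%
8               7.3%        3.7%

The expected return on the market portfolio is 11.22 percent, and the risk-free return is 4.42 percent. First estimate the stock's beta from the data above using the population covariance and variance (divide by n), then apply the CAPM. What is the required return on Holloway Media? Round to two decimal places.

10.91%

Mean R_i = (-1.9 − 1.6 + 5.6 + 5.2 − 3.0 − 4.6 − 2.3 + 7.3) / 8 = 0.5875%
Mean R_m = (-1.9 − 3.7 + 4.6 + 6.6 − 2.8 − 3.2 + 2.5 + 3.7) / 8 = 0.7250%
Σ(R_i − R̄_i)(R_m − R̄_m) = 110.5825  ⇒  Cov = 110.5825 / 8 = 13.8228
Σ(R_m − R̄_m)² = 115.8350  ⇒  Var(R_m) = 115.8350 / 8 = 14.4794
β = Cov / Var(R_m) = 13.8228 / 14.4794 = 0.9547
MRP = 11.22% − 4.42% = 6.80%
E(R) = R_f + β × MRP = 4.42% + 0.9547 × 6.80% = 10.91%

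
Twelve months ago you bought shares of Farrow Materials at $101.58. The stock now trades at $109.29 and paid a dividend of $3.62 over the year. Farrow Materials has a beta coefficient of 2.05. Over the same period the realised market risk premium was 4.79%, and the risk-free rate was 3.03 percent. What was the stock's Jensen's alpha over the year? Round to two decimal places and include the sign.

-1.70%

Realised HPR = (P1 + D1 − P0) / P0 = (109.29 + 3.62 − 101.58) / 101.58 = 11.33 / 101.58 = 11.1538%
CAPM required = R_f + β·MRP = 3.03% + 2.05 × 4.79% = 12.8495%
α = realised − required = 11.1538% − 12.8495% = -1.70%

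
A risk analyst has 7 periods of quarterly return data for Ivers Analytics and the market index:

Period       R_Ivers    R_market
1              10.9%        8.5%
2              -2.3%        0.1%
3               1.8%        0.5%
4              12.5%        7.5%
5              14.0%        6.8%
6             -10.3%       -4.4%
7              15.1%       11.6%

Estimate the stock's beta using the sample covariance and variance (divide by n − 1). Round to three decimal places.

1.642

Mean R_i = (10.9 − 2.3 + 1.8 + 12.5 + 14.0 − 10.3 + 15.1) / 7 = 5.9571%
Mean R_m = (8.5 + 0.1 + 0.5 + 7.5 + 6.8 − 4.4 + 11.6) / 7 = 4.3714%
Σ(R_i − R̄_i)(R_m − R̄_m) = 320.4614  ⇒  Cov = 320.4614 / 6 = 53.4102
Σ(R_m − R̄_m)² = 195.1543  ⇒  Var(R_m) = 195.1543 / 6 = 32.5257
β = Cov / Var(R_m) = 53.4102 / 32.5257 = 1.6421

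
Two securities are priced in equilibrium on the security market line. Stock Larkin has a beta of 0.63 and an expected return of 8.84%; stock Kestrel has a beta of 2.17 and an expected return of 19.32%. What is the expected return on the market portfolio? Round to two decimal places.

Both satisfy E(R) = R_f + β·MRP, so the slope of the SML is
MRP = (19.32% − 8.84%) / (2.17 − 0.63) = 10.48% / 1.54 = 6.8052%
R_f = E(R_Larkin) − β_Larkin·MRP = 8.84% − 0.63 × 6.8052% = 4.5527%
E(R_m) = R_f + MRP = 4.5527% + 6.8052% = 11.36%

11.36%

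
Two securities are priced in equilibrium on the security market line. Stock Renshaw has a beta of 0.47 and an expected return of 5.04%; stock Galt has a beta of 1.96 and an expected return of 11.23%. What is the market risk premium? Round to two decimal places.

4.15%

Both satisfy E(R) = R_f + β·MRP, so the slope of the SML is
MRP = (11.23% − 5.04%) / (1.96 − 0.47) = 6.19% / 1.49 = 4.1544%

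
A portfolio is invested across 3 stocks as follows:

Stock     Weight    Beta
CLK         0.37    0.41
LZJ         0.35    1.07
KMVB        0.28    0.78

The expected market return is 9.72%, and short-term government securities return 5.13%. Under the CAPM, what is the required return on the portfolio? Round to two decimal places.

8.55%

β_P = Σ w_i β_i = 0.37×0.41 + 0.35×1.07 + 0.28×0.78 = 0.7446
MRP = 9.72% − 5.13% = 4.59%
E(R_P) = R_f + β_P × MRP = 5.13% + 0.7446 × 4.59% = 8.55%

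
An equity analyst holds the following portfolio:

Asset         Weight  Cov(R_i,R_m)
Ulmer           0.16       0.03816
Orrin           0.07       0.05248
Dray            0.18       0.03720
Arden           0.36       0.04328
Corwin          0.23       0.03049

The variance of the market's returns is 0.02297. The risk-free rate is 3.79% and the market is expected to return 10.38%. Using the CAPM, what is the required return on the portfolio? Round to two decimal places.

β_Ulmer = 0.03816 / 0.02297 = 1.6613
β_Orrin = 0.05248 / 0.02297 = 2.2847
β_Dray = 0.03720 / 0.02297 = 1.6195
β_Arden = 0.04328 / 0.02297 = 1.8842
β_Corwin = 0.03049 / 0.02297 = 1.3274
β_P = Σ w_i β_i = 0.16×1.6613 + 0.07×2.2847 + 0.18×1.6195 + 0.36×1.8842 + 0.23×1.3274 = 1.7009
MRP = 10.38% − 3.79% = 6.59%
E(R_P) = R_f + β_P × MRP = 3.79% + 1.7009 × 6.59% = 15.00%

15.00%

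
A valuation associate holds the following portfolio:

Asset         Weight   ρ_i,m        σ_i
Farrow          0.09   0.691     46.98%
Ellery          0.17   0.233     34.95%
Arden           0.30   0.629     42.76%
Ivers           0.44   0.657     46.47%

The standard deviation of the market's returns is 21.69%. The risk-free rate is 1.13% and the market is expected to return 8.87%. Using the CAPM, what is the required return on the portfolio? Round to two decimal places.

10.34%

β_Farrow = 0.691 × 46.98% / 21.69% = 1.4967
β_Ellery = 0.233 × 34.95% / 21.69% = 0.3754
β_Arden = 0.629 × 42.76% / 21.69% = 1.2400
β_Ivers = 0.657 × 46.47% / 21.69% = 1.4076
β_P = Σ w_i β_i = 0.09×1.4967 + 0.17×0.3754 + 0.30×1.2400 + 0.44×1.4076 = 1.1899
MRP = 8.87% − 1.13% = 7.74%
E(R_P) = R_f + β_P × MRP = 1.13% + 1.1899 × 7.74% = 10.34%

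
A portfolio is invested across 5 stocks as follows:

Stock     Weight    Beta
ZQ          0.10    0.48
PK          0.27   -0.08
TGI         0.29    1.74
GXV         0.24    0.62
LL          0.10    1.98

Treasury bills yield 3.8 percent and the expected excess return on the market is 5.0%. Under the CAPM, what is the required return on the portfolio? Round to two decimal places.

β_P = Σ w_i β_i = 0.10×0.48 + 0.27×-0.08 + 0.29×1.74 + 0.24×0.62 + 0.10×1.98 = 0.8778
E(R_P) = R_f + β_P × MRP = 3.8% + 0.8778 × 5.0% = 8.19%

8.19%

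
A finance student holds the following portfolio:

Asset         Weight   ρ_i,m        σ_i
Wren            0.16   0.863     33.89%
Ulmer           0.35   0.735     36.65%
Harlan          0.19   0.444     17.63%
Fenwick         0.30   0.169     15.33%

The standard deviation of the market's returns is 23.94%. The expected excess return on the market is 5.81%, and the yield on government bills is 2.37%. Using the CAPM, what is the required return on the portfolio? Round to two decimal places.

6.34%

β_Wren = 0.863 × 33.89% / 23.94% = 1.2217
β_Ulmer = 0.735 × 36.65% / 23.94% = 1.1252
β_Harlan = 0.444 × 17.63% / 23.94% = 0.3270
β_Fenwick = 0.169 × 15.33% / 23.94% = 0.1082
β_P = Σ w_i β_i = 0.16×1.2217 + 0.35×1.1252 + 0.19×0.3270 + 0.30×0.1082 = 0.6839
E(R_P) = R_f + β_P × MRP = 2.37% + 0.6839 × 5.81% = 6.34%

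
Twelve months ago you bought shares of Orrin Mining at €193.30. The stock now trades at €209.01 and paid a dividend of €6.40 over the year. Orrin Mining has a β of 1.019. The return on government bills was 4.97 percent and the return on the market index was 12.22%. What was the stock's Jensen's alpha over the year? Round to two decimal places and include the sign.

Realised HPR = (P1 + D1 − P0) / P0 = (209.01 + 6.40 − 193.30) / 193.30 = 22.11 / 193.30 = 11.4382%
MRP = 12.22% − 4.97% = 7.25%
CAPM required = R_f + β·MRP = 4.97% + 1.019 × 7.25% = 12.35775%
α = realised − required = 11.4382% − 12.35775% = -0.92%

-0.92%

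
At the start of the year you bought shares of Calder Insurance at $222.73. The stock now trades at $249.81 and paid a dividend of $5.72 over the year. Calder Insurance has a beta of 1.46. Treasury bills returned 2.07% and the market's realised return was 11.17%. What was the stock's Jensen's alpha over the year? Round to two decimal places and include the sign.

Realised HPR = (P1 + D1 − P0) / P0 = (249.81 + 5.72 − 222.73) / 222.73 = 32.80 / 222.73 = 14.7264%
MRP = 11.17% − 2.07% = 9.10%
CAPM required = R_f + β·MRP = 2.07% + 1.46 × 9.10% = 15.3560%
α = realised − required = 14.7264% − 15.3560% = -0.63%

-0.63%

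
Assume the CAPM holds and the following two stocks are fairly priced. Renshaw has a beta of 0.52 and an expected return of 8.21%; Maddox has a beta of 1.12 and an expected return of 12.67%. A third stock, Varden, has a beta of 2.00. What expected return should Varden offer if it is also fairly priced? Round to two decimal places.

MRP (SML slope) = (12.67% − 8.21%) / (1.12 − 0.52) = 4.46% / 0.60 = 7.4333%
R_f (intercept) = 8.21% − 0.52 × 7.4333% = 4.3447%
E(R_Varden) = R_f + β × MRP = 4.3447% + 2.00 × 7.4333% = 19.21%

19.21%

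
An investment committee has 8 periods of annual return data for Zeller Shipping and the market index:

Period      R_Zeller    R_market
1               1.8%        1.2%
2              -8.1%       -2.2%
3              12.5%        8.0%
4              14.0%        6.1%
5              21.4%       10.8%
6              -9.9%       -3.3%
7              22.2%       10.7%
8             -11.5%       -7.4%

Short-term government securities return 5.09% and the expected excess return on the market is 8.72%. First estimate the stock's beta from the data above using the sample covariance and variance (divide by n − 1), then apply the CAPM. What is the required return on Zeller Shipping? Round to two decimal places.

Mean R_i = (1.8 − 8.1 + 12.5 + 14.0 + 21.4 − 9.9 + 22.2 − 11.5) / 8 = 5.3000%
Mean R_m = (1.2 − 2.2 + 8.0 + 6.1 + 10.8 − 3.3 + 10.7 − 7.4) / 8 = 2.9875%
Σ(R_i − R̄_i)(R_m − R̄_m) = 665.1400  ⇒  Cov = 665.1400 / 7 = 95.0200
Σ(R_m − R̄_m)² = 332.8688  ⇒  Var(R_m) = 332.8688 / 7 = 47.5527
β = Cov / Var(R_m) = 95.0200 / 47.5527 = 1.9982
E(R) = R_f + β × MRP = 5.09% + 1.9982 × 8.72% = 22.51%

22.51%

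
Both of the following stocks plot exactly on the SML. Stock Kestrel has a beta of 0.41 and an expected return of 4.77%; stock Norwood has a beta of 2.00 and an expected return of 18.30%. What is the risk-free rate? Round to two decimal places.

Both satisfy E(R) = R_f + β·MRP, so the slope of the SML is
MRP = (18.30% − 4.77%) / (2.00 − 0.41) = 13.53% / 1.59 = 8.5094%
R_f = E(R_Kestrel) − β_Kestrel·MRP = 4.77% − 0.41 × 8.5094% = 1.2811%

1.28%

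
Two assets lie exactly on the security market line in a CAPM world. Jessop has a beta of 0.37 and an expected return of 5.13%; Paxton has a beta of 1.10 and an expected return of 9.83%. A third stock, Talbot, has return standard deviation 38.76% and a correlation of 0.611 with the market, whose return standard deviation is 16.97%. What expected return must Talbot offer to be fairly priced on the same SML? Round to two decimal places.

MRP = (9.83% − 5.13%) / (1.10 − 0.37) = 6.4384%
R_f = 5.13% − 0.37 × 6.4384% = 2.7478%
β_Talbot = ρ·σ_i/σ_m = 0.611 × 38.76 / 16.97 = 1.3955
E(R_Talbot) = R_f + β × MRP = 2.7478% + 1.3955 × 6.4384% = 11.73%

11.73%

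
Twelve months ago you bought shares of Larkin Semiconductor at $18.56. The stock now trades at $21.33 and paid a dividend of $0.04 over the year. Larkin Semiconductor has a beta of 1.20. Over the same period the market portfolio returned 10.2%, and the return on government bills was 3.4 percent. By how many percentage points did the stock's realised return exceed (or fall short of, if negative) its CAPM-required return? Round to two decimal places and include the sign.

+3.58%

Realised HPR = (P1 + D1 − P0) / P0 = (21.33 + 0.04 − 18.56) / 18.56 = 2.81 / 18.56 = 15.1401%
MRP = 10.2% − 3.4% = 6.80%
CAPM required = R_f + β·MRP = 3.4% + 1.20 × 6.8% = 11.5600%
α = realised − required = 15.1401% − 11.5600% = +3.58%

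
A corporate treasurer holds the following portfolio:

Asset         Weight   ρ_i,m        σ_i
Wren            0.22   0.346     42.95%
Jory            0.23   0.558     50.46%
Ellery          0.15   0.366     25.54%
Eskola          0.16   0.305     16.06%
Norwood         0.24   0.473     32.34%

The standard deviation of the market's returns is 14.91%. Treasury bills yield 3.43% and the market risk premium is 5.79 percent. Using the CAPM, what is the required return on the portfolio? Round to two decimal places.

β_Wren = 0.346 × 42.95% / 14.91% = 0.9967
β_Jory = 0.558 × 50.46% / 14.91% = 1.8884
β_Ellery = 0.366 × 25.54% / 14.91% = 0.6269
β_Eskola = 0.305 × 16.06% / 14.91% = 0.3285
β_Norwood = 0.473 × 32.34% / 14.91% = 1.0259
β_P = Σ w_i β_i = 0.22×0.9967 + 0.23×1.8884 + 0.15×0.6269 + 0.16×0.3285 + 0.24×1.0259 = 1.0464
E(R_P) = R_f + β_P × MRP = 3.43% + 1.0464 × 5.79% = 9.49%

9.49%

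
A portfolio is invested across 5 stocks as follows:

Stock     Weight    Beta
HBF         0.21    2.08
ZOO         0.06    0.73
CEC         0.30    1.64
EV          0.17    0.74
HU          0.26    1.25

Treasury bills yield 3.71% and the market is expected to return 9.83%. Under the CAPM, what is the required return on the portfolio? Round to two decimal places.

β_P = Σ w_i β_i = 0.21×2.08 + 0.06×0.73 + 0.30×1.64 + 0.17×0.74 + 0.26×1.25 = 1.4234
MRP = 9.83% − 3.71% = 6.12%
E(R_P) = R_f + β_P × MRP = 3.71% + 1.4234 × 6.12% = 12.42%

12.42%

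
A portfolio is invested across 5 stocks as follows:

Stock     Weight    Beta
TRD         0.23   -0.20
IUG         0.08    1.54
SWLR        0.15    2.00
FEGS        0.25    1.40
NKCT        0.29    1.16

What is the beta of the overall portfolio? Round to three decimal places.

1.064

β_P = Σ w_i β_i = 0.23×-0.20 + 0.08×1.54 + 0.15×2.00 + 0.25×1.40 + 0.29×1.16 = 1.0636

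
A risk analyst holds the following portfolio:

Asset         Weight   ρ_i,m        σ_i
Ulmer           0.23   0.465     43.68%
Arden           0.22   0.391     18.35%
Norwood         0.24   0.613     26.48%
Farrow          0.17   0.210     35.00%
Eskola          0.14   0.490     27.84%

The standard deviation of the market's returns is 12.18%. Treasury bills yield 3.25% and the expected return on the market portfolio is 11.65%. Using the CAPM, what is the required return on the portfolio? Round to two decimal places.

β_Ulmer = 0.465 × 43.68% / 12.18% = 1.6676
β_Arden = 0.391 × 18.35% / 12.18% = 0.5891
β_Norwood = 0.613 × 26.48% / 12.18% = 1.3327
β_Farrow = 0.210 × 35.00% / 12.18% = 0.6034
β_Eskola = 0.490 × 27.84% / 12.18% = 1.1200
β_P = Σ w_i β_i = 0.23×1.6676 + 0.22×0.5891 + 0.24×1.3327 + 0.17×0.6034 + 0.14×1.1200 = 1.0924
MRP = 11.65% − 3.25% = 8.40%
E(R_P) = R_f + β_P × MRP = 3.25% + 1.0924 × 8.40% = 12.43%

12.43%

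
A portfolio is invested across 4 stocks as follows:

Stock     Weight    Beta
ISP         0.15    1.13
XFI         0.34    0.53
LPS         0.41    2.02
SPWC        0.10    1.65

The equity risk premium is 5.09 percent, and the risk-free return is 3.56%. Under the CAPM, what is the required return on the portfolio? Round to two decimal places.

β_P = Σ w_i β_i = 0.15×1.13 + 0.34×0.53 + 0.41×2.02 + 0.10×1.65 = 1.3429
E(R_P) = R_f + β_P × MRP = 3.56% + 1.3429 × 5.09% = 10.40%

10.40%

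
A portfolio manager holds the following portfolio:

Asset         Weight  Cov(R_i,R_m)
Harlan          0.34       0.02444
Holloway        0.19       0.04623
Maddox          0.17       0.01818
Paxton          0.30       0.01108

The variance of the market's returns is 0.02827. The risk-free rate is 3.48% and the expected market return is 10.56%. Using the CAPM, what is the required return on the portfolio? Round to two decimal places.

9.37%

β_Harlan = 0.02444 / 0.02827 = 0.8645
β_Holloway = 0.04623 / 0.02827 = 1.6353
β_Maddox = 0.01818 / 0.02827 = 0.6431
β_Paxton = 0.01108 / 0.02827 = 0.3919
β_P = Σ w_i β_i = 0.34×0.8645 + 0.19×1.6353 + 0.17×0.6431 + 0.30×0.3919 = 0.8315
MRP = 10.56% − 3.48% = 7.08%
E(R_P) = R_f + β_P × MRP = 3.48% + 0.8315 × 7.08% = 9.37%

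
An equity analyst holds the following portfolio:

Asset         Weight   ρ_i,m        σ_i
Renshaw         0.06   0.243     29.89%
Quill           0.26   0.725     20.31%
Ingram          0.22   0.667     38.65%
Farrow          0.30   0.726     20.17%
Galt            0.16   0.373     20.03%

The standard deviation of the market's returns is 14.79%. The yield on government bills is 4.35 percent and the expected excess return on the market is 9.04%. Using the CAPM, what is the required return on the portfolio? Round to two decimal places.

13.84%

β_Renshaw = 0.243 × 29.89% / 14.79% = 0.4911
β_Quill = 0.725 × 20.31% / 14.79% = 0.9956
β_Ingram = 0.667 × 38.65% / 14.79% = 1.7430
β_Farrow = 0.726 × 20.17% / 14.79% = 0.9901
β_Galt = 0.373 × 20.03% / 14.79% = 0.5052
β_P = Σ w_i β_i = 0.06×0.4911 + 0.26×0.9956 + 0.22×1.7430 + 0.30×0.9901 + 0.16×0.5052 = 1.0496
E(R_P) = R_f + β_P × MRP = 4.35% + 1.0496 × 9.04% = 13.84%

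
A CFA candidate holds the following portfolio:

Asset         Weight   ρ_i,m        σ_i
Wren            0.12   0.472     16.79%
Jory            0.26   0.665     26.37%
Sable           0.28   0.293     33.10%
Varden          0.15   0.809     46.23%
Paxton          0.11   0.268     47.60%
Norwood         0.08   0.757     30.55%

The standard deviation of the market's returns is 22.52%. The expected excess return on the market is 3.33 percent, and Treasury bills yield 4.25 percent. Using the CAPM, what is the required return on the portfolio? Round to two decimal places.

6.78%

β_Wren = 0.472 × 16.79% / 22.52% = 0.3519
β_Jory = 0.665 × 26.37% / 22.52% = 0.7787
β_Sable = 0.293 × 33.10% / 22.52% = 0.4307
β_Varden = 0.809 × 46.23% / 22.52% = 1.6607
β_Paxton = 0.268 × 47.60% / 22.52% = 0.5665
β_Norwood = 0.757 × 30.55% / 22.52% = 1.0269
β_P = Σ w_i β_i = 0.12×0.3519 + 0.26×0.7787 + 0.28×0.4307 + 0.15×1.6607 + 0.11×0.5665 + 0.08×1.0269 = 0.7589
E(R_P) = R_f + β_P × MRP = 4.25% + 0.7589 × 3.33% = 6.78%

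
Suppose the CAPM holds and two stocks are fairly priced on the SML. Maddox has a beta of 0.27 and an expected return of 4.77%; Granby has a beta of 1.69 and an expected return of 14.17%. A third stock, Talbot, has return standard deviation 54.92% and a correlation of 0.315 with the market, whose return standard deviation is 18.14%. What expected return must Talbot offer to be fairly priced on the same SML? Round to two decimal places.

MRP = (14.17% − 4.77%) / (1.69 − 0.27) = 6.6197%
R_f = 4.77% − 0.27 × 6.6197% = 2.9827%
β_Talbot = ρ·σ_i/σ_m = 0.315 × 54.92 / 18.14 = 0.9537
E(R_Talbot) = R_f + β × MRP = 2.9827% + 0.9537 × 6.6197% = 9.30%

9.30%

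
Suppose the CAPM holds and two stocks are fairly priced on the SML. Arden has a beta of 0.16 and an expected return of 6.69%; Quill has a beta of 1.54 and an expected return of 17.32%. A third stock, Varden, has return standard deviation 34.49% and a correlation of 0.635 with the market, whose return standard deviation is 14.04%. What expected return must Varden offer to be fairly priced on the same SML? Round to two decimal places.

MRP = (17.32% − 6.69%) / (1.54 − 0.16) = 7.7029%
R_f = 6.69% − 0.16 × 7.7029% = 5.4575%
β_Varden = ρ·σ_i/σ_m = 0.635 × 34.49 / 14.04 = 1.5599
E(R_Varden) = R_f + β × MRP = 5.4575% + 1.5599 × 7.7029% = 17.47%

17.47%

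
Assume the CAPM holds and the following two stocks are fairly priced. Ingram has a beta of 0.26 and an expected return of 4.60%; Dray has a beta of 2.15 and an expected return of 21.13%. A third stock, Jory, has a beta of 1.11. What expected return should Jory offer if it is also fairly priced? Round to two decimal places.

12.03%

MRP (SML slope) = (21.13% − 4.60%) / (2.15 − 0.26) = 16.53% / 1.89 = 8.7460%
R_f (intercept) = 4.60% − 0.26 × 8.7460% = 2.3260%
E(R_Jory) = R_f + β × MRP = 2.3260% + 1.11 × 8.7460% = 12.03%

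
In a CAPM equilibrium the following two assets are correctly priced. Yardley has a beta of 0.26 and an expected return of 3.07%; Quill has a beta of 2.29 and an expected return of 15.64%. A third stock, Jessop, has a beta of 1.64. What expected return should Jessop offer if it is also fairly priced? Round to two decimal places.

11.62%

MRP (SML slope) = (15.64% − 3.07%) / (2.29 − 0.26) = 12.57% / 2.03 = 6.1921%
R_f (intercept) = 3.07% − 0.26 × 6.1921% = 1.4601%
E(R_Jessop) = R_f + β × MRP = 1.4601% + 1.64 × 6.1921% = 11.62%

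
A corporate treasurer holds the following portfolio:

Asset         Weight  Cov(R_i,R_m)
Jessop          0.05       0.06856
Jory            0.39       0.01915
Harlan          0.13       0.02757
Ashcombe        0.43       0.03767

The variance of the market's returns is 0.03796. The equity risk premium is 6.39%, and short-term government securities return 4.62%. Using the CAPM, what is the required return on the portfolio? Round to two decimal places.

9.78%

β_Jessop = 0.06856 / 0.03796 = 1.8061
β_Jory = 0.01915 / 0.03796 = 0.5045
β_Harlan = 0.02757 / 0.03796 = 0.7263
β_Ashcombe = 0.03767 / 0.03796 = 0.9924
β_P = Σ w_i β_i = 0.05×1.8061 + 0.39×0.5045 + 0.13×0.7263 + 0.43×0.9924 = 0.8082
E(R_P) = R_f + β_P × MRP = 4.62% + 0.8082 × 6.39% = 9.78%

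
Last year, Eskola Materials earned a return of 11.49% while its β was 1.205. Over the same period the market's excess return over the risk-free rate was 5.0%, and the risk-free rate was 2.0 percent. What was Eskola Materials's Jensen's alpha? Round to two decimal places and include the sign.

+3.47%

CAPM benchmark = R_f + β(R_m − R_f) = 2.0% + 1.205 × 5.0% = 8.0250%
α = actual − benchmark = 11.49% − 8.0250% = +3.47%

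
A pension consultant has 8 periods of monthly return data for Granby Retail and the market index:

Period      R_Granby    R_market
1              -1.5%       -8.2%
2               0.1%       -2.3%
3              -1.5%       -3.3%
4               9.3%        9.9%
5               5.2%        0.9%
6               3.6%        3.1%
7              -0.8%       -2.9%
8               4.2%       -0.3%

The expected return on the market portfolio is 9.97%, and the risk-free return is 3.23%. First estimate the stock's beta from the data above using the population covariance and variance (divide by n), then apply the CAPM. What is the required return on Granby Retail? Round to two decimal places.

7.74%

Mean R_i = (-1.5 + 0.1 − 1.5 + 9.3 + 5.2 + 3.6 − 0.8 + 4.2) / 8 = 2.3250%
Mean R_m = (-8.2 − 2.3 − 3.3 + 9.9 + 0.9 + 3.1 − 2.9 − 0.3) / 8 = -0.3875%
Σ(R_i − R̄_i)(R_m − R̄_m) = 133.1975  ⇒  Cov = 133.1975 / 8 = 16.6497
Σ(R_m − R̄_m)² = 199.1488  ⇒  Var(R_m) = 199.1488 / 8 = 24.8936
β = Cov / Var(R_m) = 16.6497 / 24.8936 = 0.6688
MRP = 9.97% − 3.23% = 6.74%
E(R) = R_f + β × MRP = 3.23% + 0.6688 × 6.74% = 7.74%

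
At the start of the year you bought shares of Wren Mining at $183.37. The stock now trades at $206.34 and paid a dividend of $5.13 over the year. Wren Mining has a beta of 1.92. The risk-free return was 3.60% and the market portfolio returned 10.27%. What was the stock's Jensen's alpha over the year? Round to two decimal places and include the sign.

Realised HPR = (P1 + D1 − P0) / P0 = (206.34 + 5.13 − 183.37) / 183.37 = 28.10 / 183.37 = 15.3242%
MRP = 10.27% − 3.60% = 6.67%
CAPM required = R_f + β·MRP = 3.60% + 1.92 × 6.67% = 16.4064%
α = realised − required = 15.3242% − 16.4064% = -1.08%

-1.08%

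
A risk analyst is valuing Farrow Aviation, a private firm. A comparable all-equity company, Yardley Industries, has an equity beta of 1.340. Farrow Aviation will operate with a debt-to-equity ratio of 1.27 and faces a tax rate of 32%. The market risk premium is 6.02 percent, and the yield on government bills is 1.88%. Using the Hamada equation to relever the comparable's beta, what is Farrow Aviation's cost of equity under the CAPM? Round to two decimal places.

β_L = β_U × [1 + (1 − t)(D/E)] = 1.340 × [1 + (1 − 0.32) × 1.27]
    = 1.340 × [1 + 0.68 × 1.27] = 1.340 × 1.8636 = 2.4972
E(R) = R_f + β_L × MRP = 1.88% + 2.4972 × 6.02% = 16.91%

16.91%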